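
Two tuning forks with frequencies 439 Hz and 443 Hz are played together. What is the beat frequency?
4 Hz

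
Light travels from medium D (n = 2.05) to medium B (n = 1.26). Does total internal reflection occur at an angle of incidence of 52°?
θc = arcsin(n₂/n₁) = 37.93°; 52° > θc, so yes — total internal reflection.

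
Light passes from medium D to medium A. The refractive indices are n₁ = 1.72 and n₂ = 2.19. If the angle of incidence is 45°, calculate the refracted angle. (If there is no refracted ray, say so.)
sin θ₂ = (n₁/n₂)·sin θ₁ = 0.5554 → θ₂ = 33.74°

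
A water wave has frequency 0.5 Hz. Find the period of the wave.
T = 1/f = 2 s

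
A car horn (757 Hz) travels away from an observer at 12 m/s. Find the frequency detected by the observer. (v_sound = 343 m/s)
f_obs = f·v/(v + v_s) = 731.4 Hz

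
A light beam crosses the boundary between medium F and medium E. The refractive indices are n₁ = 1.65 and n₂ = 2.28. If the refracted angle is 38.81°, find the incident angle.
sin θ₁ = (n₂/n₁)·sin θ₂ → θ₁ = 60°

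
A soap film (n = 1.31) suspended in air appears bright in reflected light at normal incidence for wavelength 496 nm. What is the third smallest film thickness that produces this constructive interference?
2nt = (m − ½)λ with m = 3 → t = (m − ½)λ/(2n) = 473.3 nm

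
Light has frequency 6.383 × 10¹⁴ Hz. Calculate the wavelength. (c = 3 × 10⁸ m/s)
λ = c/f = 470 nm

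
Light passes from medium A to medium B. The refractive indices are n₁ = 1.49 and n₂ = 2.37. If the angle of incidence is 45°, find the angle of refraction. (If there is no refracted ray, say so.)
sin θ₂ = (n₁/n₂)·sin θ₁ = 0.4446 → θ₂ = 26.39°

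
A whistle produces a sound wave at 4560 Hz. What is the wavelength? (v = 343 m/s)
λ = v/f = 0.07522 m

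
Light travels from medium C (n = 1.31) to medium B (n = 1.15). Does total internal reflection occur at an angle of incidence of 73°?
θc = arcsin(n₂/n₁) = 61.39°; 73° > θc, so yes — total internal reflection.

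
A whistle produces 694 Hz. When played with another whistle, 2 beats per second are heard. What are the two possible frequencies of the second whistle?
f₂ = 694 ± 2 Hz → 696 Hz or 692 Hz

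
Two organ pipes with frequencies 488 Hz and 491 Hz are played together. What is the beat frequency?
3 Hz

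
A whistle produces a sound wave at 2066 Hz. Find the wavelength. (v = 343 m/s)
λ = v/f = 0.166 m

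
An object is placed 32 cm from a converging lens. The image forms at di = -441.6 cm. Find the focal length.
1/f = 1/do + 1/di → f = 34.5 cm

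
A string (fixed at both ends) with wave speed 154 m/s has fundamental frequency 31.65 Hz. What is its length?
L = v/(2f₁) = 2.433 m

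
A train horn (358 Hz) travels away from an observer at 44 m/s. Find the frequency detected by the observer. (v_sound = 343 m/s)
f_obs = f·v/(v + v_s) = 317.3 Hz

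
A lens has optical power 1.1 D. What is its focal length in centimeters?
f = 1/P = 90.91 cm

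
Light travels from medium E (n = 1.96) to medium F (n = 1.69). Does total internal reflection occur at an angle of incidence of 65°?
θc = arcsin(n₂/n₁) = 59.57°; 65° > θc, so yes — total internal reflection.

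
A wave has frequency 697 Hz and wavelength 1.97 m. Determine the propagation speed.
v = fλ = 1373 m/s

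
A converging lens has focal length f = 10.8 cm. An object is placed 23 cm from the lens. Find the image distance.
1/di = 1/f − 1/do → di = 20.36 cm (real image)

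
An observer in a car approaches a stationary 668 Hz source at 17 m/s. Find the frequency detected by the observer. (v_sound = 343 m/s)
f_obs = f·(v + v_o)/v = 701.1 Hz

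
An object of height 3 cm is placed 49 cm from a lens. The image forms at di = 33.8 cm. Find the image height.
hi = (-di/do) × ho = -2.069 cm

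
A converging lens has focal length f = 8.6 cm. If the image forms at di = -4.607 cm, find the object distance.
1/do = 1/f − 1/di → do = 3 cm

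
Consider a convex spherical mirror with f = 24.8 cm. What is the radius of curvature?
R = 2|f| = 49.6 cm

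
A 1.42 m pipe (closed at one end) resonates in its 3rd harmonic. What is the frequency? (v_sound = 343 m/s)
fₙ = nv/(4L) = 181.2 Hz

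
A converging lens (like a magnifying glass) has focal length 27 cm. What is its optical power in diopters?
P = 1/f = 3.704 D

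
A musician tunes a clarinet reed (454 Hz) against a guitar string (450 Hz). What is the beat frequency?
4 Hz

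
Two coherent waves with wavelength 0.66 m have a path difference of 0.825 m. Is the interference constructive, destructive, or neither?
neither (partial) — path difference = 1.25λ, neither a whole number of wavelengths nor an odd multiple of λ/2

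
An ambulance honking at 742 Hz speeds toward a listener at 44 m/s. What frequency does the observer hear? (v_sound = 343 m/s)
f_obs = f·v/(v − v_s) = 851.2 Hz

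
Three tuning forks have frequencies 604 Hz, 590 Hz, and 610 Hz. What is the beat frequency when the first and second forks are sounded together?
14 Hz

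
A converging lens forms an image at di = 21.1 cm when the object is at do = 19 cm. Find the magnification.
M = −di/do = -1.111 (inverted image)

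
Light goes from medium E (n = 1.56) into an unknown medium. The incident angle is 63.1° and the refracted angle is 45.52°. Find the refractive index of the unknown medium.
n₂ = n₁·sin θ₁ / sin θ₂ = 1.95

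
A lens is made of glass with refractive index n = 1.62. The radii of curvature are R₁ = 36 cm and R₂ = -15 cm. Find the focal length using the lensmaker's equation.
1/f = (n − 1)(1/R₁ − 1/R₂) → f = 17.08 cm (converging lens)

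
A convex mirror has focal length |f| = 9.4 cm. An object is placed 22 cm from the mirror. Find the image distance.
f = −9.4 cm (convex); 1/di = 1/f − 1/do → di = -6.586 cm (virtual image, behind mirror)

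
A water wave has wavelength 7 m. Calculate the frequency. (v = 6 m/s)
f = v/λ = 0.8571 Hz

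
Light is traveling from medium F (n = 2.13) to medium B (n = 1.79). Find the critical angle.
θc = arcsin(n₂/n₁) = 57.18°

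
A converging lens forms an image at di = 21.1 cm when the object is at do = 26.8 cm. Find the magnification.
M = −di/do = -0.7873 (inverted image)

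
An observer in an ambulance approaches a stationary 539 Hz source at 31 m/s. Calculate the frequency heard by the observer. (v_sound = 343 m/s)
f_obs = f·(v + v_o)/v = 587.7 Hz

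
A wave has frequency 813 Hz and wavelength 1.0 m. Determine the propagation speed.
v = fλ = 813 m/s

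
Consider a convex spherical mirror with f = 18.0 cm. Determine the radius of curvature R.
R = 2|f| = 36 cm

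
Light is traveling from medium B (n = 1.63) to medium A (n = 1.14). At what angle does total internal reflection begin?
θc = arcsin(n₂/n₁) = 44.38°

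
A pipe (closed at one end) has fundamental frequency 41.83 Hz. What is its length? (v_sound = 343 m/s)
L = v/(4f₁) = 2.05 m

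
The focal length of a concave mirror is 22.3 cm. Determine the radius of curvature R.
R = 2|f| = 44.6 cm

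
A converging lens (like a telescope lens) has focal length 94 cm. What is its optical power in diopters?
P = 1/f = 1.064 D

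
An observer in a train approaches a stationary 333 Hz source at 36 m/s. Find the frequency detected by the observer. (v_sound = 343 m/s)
f_obs = f·(v + v_o)/v = 368 Hz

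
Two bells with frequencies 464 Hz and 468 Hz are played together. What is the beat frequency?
4 Hz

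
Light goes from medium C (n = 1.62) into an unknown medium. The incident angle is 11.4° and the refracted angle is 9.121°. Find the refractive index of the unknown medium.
n₂ = n₁·sin θ₁ / sin θ₂ = 2.02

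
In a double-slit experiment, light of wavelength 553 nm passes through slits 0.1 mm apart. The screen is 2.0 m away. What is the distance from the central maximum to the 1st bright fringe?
y = mλL/d = 11.06 mm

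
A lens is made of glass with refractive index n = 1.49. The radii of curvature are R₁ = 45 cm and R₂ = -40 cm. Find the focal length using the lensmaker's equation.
1/f = (n − 1)(1/R₁ − 1/R₂) → f = 43.22 cm (converging lens)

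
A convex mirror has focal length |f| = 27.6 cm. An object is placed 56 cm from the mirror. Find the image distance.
f = −27.6 cm (convex); 1/di = 1/f − 1/do → di = -18.49 cm (virtual image, behind mirror)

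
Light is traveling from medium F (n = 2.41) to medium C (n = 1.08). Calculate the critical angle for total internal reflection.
θc = arcsin(n₂/n₁) = 26.62°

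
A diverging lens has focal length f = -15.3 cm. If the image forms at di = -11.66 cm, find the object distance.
1/do = 1/f − 1/di → do = 49.01 cm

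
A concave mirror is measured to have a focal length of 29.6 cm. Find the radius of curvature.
R = 2|f| = 59.2 cm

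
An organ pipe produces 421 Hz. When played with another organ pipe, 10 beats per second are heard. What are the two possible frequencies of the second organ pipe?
f₂ = 421 ± 10 Hz → 431 Hz or 411 Hz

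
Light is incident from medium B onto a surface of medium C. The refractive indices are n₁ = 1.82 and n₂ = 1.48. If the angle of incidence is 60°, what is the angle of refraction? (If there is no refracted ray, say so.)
sin θ₂ = (n₁/n₂)·sin θ₁ = 1.065 > 1, so there is no refracted ray — the light undergoes total internal reflection.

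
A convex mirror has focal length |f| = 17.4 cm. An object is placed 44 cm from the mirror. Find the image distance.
f = −17.4 cm (convex); 1/di = 1/f − 1/do → di = -12.47 cm (virtual image, behind mirror)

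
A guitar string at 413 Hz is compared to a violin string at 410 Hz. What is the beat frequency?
3 Hz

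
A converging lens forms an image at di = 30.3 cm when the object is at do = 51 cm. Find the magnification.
M = −di/do = -0.5941 (inverted image)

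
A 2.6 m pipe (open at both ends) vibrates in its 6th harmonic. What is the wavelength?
λₙ = 2L/n = 0.8667 m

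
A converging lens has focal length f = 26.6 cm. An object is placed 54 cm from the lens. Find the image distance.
1/di = 1/f − 1/do → di = 52.42 cm (real image)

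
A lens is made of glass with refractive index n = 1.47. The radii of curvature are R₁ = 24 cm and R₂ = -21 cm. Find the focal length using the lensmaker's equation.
1/f = (n − 1)(1/R₁ − 1/R₂) → f = 23.83 cm (converging lens)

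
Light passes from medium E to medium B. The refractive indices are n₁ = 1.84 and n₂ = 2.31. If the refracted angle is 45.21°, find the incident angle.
sin θ₁ = (n₂/n₁)·sin θ₂ → θ₁ = 63°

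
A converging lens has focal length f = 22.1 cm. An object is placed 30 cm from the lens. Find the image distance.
1/di = 1/f − 1/do → di = 83.92 cm (real image)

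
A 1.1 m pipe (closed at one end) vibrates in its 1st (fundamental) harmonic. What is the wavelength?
λₙ = 4L/n = 4.4 m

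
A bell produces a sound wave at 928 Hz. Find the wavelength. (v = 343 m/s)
λ = v/f = 0.3696 m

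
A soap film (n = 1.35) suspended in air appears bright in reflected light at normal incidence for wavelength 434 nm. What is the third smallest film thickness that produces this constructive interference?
2nt = (m − ½)λ with m = 3 → t = (m − ½)λ/(2n) = 401.9 nm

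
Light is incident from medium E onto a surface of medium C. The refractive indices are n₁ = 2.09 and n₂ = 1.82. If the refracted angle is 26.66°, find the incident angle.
sin θ₁ = (n₂/n₁)·sin θ₂ → θ₁ = 23°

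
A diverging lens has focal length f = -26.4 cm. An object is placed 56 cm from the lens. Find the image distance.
1/di = 1/f − 1/do → di = -17.94 cm (virtual image)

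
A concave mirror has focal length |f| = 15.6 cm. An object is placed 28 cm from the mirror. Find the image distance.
f = +15.6 cm (concave); 1/di = 1/f − 1/do → di = 35.23 cm (real image, in front of mirror)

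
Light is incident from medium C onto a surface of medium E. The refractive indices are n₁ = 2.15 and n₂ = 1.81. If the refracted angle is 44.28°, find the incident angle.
sin θ₁ = (n₂/n₁)·sin θ₂ → θ₁ = 36°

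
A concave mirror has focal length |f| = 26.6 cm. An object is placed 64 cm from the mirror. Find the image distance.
f = +26.6 cm (concave); 1/di = 1/f − 1/do → di = 45.52 cm (real image, in front of mirror)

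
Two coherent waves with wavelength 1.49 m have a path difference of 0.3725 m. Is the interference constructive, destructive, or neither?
neither (partial) — path difference = 0.25λ, neither a whole number of wavelengths nor an odd multiple of λ/2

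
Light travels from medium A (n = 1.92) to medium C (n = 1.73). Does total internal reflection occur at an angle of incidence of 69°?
θc = arcsin(n₂/n₁) = 64.3°; 69° > θc, so yes — total internal reflection.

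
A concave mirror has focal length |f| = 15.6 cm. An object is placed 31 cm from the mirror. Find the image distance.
f = +15.6 cm (concave); 1/di = 1/f − 1/do → di = 31.4 cm (real image, in front of mirror)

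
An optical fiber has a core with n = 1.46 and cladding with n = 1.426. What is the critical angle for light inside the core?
θc = arcsin(n_cladding/n_core) = 77.61°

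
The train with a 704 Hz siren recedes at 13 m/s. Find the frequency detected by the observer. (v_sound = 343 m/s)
f_obs = f·v/(v + v_s) = 678.3 Hz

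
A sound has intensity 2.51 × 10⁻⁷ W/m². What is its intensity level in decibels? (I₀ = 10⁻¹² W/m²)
β = 10·log₁₀(I/I₀) = 54 dB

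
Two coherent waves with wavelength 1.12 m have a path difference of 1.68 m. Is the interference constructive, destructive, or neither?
destructive — path difference = 1.5λ, an odd multiple of λ/2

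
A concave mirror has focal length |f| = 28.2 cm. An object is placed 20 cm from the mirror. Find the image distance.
f = +28.2 cm (concave); 1/di = 1/f − 1/do → di = -68.78 cm (virtual image, behind mirror)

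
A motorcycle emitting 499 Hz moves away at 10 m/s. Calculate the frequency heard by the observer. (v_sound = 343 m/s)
f_obs = f·v/(v + v_s) = 484.9 Hz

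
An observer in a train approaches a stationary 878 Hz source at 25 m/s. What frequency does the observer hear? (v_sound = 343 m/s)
f_obs = f·(v + v_o)/v = 942 Hz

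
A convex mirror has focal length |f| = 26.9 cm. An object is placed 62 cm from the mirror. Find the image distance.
f = −26.9 cm (convex); 1/di = 1/f − 1/do → di = -18.76 cm (virtual image, behind mirror)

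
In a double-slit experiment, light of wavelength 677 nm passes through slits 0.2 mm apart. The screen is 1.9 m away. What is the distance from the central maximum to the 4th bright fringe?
y = mλL/d = 25.73 mm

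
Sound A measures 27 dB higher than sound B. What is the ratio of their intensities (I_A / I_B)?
I_A/I_B = 10^(Δβ/10) = 501.2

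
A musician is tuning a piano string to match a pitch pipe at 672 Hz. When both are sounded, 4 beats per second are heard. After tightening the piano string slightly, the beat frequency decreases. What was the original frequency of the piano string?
668 Hz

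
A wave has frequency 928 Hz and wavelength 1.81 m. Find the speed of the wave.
v = fλ = 1680 m/s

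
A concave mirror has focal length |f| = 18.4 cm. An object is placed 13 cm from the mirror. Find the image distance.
f = +18.4 cm (concave); 1/di = 1/f − 1/do → di = -44.3 cm (virtual image, behind mirror)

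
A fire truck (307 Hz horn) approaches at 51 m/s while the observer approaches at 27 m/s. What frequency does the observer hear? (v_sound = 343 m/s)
f_obs = f·(v + v_o)/(v − v_s) = 389 Hz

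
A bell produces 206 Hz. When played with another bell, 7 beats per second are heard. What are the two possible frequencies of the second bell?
f₂ = 206 ± 7 Hz → 213 Hz or 199 Hz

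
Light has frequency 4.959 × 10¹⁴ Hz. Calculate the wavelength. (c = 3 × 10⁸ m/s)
λ = c/f = 605 nm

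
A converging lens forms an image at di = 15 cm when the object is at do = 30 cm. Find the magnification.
M = −di/do = -0.5 (inverted image)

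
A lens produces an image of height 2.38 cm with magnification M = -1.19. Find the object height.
ho = |hi|/|M| = 2 cm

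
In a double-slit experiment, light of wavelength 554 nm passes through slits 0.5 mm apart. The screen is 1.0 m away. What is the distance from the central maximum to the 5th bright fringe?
y = mλL/d = 5.54 mm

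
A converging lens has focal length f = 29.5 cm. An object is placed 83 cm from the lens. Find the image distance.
1/di = 1/f − 1/do → di = 45.77 cm (real image)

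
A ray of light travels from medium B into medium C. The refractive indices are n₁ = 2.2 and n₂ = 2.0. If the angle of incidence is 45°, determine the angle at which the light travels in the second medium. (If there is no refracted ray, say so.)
sin θ₂ = (n₁/n₂)·sin θ₁ = 0.7778 → θ₂ = 51.06°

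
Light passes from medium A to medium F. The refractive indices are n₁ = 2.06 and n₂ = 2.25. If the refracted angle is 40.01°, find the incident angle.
sin θ₁ = (n₂/n₁)·sin θ₂ → θ₁ = 44.61°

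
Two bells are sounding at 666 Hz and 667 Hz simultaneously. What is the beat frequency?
1 Hz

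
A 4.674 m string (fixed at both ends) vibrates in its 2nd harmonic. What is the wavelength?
λₙ = 2L/n = 4.674 m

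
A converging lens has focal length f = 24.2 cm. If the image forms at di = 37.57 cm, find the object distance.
1/do = 1/f − 1/di → do = 68 cm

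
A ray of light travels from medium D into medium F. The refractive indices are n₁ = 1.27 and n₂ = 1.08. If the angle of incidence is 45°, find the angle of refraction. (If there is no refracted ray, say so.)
sin θ₂ = (n₁/n₂)·sin θ₁ = 0.8315 → θ₂ = 56.25°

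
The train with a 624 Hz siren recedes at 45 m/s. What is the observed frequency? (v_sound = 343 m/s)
f_obs = f·v/(v + v_s) = 551.6 Hz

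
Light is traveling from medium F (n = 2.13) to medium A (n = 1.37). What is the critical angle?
θc = arcsin(n₂/n₁) = 40.03°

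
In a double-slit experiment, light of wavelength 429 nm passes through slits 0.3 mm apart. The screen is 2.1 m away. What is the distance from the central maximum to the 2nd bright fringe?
y = mλL/d = 6.006 mm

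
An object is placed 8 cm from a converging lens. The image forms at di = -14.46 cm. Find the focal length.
1/f = 1/do + 1/di → f = 17.91 cm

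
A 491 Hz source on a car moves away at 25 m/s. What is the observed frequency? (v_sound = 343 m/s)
f_obs = f·v/(v + v_s) = 457.6 Hz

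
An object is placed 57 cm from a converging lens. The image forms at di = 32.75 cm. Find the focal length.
1/f = 1/do + 1/di → f = 20.8 cm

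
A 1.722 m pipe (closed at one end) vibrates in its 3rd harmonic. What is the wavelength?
λₙ = 4L/n = 2.296 m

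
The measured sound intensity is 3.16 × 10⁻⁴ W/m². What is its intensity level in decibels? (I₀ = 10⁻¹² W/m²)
β = 10·log₁₀(I/I₀) = 85 dB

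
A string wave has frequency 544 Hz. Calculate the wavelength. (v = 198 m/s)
λ = v/f = 0.364 m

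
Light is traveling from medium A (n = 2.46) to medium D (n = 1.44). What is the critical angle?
θc = arcsin(n₂/n₁) = 35.83°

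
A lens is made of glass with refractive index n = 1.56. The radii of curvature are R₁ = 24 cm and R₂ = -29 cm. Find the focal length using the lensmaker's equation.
1/f = (n − 1)(1/R₁ − 1/R₂) → f = 23.45 cm (converging lens)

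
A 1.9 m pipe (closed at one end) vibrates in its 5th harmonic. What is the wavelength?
λₙ = 4L/n = 1.52 m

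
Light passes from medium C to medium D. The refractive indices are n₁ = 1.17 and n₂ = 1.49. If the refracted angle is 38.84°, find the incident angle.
sin θ₁ = (n₂/n₁)·sin θ₂ → θ₁ = 53°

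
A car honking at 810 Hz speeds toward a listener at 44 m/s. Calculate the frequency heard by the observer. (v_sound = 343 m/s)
f_obs = f·v/(v − v_s) = 929.2 Hz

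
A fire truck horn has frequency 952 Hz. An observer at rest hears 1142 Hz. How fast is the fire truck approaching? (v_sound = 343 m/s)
v_s = v·(1 − f/f_obs) = 57.07 m/s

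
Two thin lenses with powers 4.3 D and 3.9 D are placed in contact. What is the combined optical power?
P_total = P₁ + P₂ = 8.2 D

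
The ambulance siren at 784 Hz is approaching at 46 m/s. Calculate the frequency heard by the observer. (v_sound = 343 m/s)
f_obs = f·v/(v − v_s) = 905.4 Hz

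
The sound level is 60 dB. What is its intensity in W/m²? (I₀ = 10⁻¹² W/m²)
I = I₀·10^(β/10) = 1.00 × 10⁻⁶ W/m²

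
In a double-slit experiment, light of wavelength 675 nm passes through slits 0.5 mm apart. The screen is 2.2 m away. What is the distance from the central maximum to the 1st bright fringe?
y = mλL/d = 2.97 mm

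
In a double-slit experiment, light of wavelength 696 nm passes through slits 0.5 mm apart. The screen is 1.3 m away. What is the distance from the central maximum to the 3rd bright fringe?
y = mλL/d = 5.429 mm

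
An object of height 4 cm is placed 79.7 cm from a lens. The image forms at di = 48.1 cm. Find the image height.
hi = (-di/do) × ho = -2.414 cm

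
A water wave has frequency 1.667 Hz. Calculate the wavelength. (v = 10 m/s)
λ = v/f = 5.999 m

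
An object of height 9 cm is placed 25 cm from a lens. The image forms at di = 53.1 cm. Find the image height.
hi = (-di/do) × ho = -19.12 cm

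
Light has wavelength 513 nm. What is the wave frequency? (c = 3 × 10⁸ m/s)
f = c/λ = 5.848 × 10¹⁴ Hz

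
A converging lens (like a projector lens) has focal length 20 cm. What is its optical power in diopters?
P = 1/f = 5 D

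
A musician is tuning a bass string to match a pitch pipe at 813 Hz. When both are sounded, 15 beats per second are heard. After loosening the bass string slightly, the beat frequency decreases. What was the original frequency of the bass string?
828 Hz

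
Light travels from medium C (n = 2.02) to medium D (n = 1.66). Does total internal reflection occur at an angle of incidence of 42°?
θc = arcsin(n₂/n₁) = 55.26°; 42° < θc, so no — the ray refracts.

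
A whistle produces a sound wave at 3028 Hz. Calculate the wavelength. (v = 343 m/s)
λ = v/f = 0.1133 m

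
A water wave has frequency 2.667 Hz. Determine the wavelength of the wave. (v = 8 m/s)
λ = v/f = 3 m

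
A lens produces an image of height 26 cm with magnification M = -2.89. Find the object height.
ho = |hi|/|M| = 8.997 cm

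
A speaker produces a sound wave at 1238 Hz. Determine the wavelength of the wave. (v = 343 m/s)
λ = v/f = 0.2771 m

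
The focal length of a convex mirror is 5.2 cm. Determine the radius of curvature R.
R = 2|f| = 10.4 cm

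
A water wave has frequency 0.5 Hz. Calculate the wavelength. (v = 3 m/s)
λ = v/f = 6 m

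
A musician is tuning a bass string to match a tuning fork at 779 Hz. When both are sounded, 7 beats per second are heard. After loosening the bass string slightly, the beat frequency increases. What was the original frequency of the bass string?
772 Hz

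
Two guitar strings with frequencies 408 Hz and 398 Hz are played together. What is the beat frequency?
10 Hz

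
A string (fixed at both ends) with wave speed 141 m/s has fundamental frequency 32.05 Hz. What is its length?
L = v/(2f₁) = 2.2 m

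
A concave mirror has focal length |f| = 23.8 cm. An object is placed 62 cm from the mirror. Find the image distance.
f = +23.8 cm (concave); 1/di = 1/f − 1/do → di = 38.63 cm (real image, in front of mirror)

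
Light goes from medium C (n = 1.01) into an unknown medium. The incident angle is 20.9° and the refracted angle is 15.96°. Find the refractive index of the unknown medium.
n₂ = n₁·sin θ₁ / sin θ₂ = 1.31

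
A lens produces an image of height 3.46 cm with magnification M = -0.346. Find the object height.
ho = |hi|/|M| = 10 cm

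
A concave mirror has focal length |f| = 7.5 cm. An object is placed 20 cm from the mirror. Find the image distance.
f = +7.5 cm (concave); 1/di = 1/f − 1/do → di = 12 cm (real image, in front of mirror)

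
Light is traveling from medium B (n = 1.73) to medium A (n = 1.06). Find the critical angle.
θc = arcsin(n₂/n₁) = 37.79°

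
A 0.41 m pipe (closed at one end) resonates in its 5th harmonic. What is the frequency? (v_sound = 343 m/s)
fₙ = nv/(4L) = 1046 Hz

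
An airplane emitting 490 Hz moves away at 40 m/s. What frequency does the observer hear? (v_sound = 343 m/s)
f_obs = f·v/(v + v_s) = 438.8 Hz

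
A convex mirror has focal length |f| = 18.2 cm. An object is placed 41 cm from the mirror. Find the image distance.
f = −18.2 cm (convex); 1/di = 1/f − 1/do → di = -12.6 cm (virtual image, behind mirror)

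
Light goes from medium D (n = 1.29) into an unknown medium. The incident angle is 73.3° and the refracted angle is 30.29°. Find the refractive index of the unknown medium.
n₂ = n₁·sin θ₁ / sin θ₂ = 2.45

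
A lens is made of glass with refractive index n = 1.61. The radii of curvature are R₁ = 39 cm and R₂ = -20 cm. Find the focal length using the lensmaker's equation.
1/f = (n − 1)(1/R₁ − 1/R₂) → f = 21.67 cm (converging lens)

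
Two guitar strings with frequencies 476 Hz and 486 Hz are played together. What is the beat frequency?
10 Hz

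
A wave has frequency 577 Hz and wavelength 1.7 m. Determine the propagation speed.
v = fλ = 980.9 m/s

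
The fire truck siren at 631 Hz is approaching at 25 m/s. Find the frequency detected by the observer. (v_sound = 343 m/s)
f_obs = f·v/(v − v_s) = 680.6 Hz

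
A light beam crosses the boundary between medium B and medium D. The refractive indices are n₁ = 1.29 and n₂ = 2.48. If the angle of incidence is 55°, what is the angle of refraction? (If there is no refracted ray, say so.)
sin θ₂ = (n₁/n₂)·sin θ₁ = 0.4261 → θ₂ = 25.22°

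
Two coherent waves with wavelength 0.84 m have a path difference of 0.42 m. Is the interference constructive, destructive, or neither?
destructive — path difference = 0.5λ, an odd multiple of λ/2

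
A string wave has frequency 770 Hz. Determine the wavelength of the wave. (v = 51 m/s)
λ = v/f = 0.06623 m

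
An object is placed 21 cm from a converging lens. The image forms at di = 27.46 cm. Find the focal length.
1/f = 1/do + 1/di → f = 11.9 cm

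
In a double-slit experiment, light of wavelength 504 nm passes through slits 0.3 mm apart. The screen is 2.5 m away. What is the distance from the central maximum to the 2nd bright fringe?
y = mλL/d = 8.4 mm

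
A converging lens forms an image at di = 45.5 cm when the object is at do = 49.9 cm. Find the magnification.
M = −di/do = -0.9118 (inverted image)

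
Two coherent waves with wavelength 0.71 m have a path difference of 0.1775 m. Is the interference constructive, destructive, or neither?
neither (partial) — path difference = 0.25λ, neither a whole number of wavelengths nor an odd multiple of λ/2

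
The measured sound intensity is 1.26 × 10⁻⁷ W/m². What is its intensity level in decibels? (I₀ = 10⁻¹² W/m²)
β = 10·log₁₀(I/I₀) = 51 dB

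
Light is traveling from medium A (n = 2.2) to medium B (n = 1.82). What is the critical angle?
θc = arcsin(n₂/n₁) = 55.82°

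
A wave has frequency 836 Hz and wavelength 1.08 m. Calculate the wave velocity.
v = fλ = 902.9 m/s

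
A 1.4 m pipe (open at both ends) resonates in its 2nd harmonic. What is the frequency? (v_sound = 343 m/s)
fₙ = nv/(2L) = 245 Hz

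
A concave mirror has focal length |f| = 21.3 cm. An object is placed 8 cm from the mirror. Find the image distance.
f = +21.3 cm (concave); 1/di = 1/f − 1/do → di = -12.81 cm (virtual image, behind mirror)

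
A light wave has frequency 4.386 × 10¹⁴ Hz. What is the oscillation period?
T = 1/f = 2.280 × 10⁻¹⁵ s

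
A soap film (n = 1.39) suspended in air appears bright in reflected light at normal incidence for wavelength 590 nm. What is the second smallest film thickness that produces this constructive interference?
2nt = (m − ½)λ with m = 2 → t = (m − ½)λ/(2n) = 318.3 nm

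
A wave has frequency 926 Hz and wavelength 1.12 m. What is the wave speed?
v = fλ = 1037 m/s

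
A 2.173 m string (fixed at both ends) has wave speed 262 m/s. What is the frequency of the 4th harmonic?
fₙ = nv/(2L) = 241.1 Hz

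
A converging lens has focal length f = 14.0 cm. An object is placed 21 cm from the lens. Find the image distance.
1/di = 1/f − 1/do → di = 42 cm (real image)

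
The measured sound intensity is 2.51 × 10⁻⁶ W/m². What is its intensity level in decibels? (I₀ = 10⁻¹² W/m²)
β = 10·log₁₀(I/I₀) = 64 dB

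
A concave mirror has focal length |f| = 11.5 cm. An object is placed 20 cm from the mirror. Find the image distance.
f = +11.5 cm (concave); 1/di = 1/f − 1/do → di = 27.06 cm (real image, in front of mirror)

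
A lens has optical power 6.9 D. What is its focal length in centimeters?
f = 1/P = 14.49 cm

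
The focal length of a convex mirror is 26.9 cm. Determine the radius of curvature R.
R = 2|f| = 53.8 cm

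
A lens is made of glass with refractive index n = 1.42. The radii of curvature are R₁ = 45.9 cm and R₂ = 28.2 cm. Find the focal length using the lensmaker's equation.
1/f = (n − 1)(1/R₁ − 1/R₂) → f = -174.1 cm (diverging lens)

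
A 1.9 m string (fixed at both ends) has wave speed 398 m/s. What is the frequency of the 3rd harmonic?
fₙ = nv/(2L) = 314.2 Hz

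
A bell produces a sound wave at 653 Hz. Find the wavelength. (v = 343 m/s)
λ = v/f = 0.5253 m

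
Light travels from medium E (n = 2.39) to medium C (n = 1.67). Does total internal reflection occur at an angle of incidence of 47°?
θc = arcsin(n₂/n₁) = 44.33°; 47° > θc, so yes — total internal reflection.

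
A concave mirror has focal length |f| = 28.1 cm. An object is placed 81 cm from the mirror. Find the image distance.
f = +28.1 cm (concave); 1/di = 1/f − 1/do → di = 43.03 cm (real image, in front of mirror)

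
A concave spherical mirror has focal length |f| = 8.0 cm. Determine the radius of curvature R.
R = 2|f| = 16 cm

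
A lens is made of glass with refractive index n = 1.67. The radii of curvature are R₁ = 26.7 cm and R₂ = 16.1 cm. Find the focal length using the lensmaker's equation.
1/f = (n − 1)(1/R₁ − 1/R₂) → f = -60.53 cm (diverging lens)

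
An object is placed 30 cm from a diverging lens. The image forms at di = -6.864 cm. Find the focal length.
1/f = 1/do + 1/di → f = -8.9 cm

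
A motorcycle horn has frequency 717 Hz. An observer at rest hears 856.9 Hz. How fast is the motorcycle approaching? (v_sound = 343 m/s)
v_s = v·(1 − f/f_obs) = 56 m/s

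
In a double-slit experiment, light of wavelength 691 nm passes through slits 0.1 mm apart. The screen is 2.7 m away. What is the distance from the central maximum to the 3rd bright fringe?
y = mλL/d = 55.97 mm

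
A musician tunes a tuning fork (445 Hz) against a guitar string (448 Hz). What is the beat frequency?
3 Hz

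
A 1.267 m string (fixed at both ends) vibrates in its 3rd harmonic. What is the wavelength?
λₙ = 2L/n = 0.8447 m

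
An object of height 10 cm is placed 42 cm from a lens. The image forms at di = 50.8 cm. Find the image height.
hi = (-di/do) × ho = -12.1 cm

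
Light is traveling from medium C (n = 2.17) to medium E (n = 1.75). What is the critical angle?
θc = arcsin(n₂/n₁) = 53.75°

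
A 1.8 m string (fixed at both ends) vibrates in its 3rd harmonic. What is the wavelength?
λₙ = 2L/n = 1.2 m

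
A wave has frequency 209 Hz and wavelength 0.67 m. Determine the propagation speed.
v = fλ = 140 m/s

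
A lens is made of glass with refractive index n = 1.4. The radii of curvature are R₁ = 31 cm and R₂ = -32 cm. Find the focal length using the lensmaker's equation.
1/f = (n − 1)(1/R₁ − 1/R₂) → f = 39.37 cm (converging lens)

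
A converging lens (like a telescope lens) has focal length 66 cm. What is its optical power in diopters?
P = 1/f = 1.515 D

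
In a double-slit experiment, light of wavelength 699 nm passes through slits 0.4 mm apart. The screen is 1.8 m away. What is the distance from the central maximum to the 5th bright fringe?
y = mλL/d = 15.73 mm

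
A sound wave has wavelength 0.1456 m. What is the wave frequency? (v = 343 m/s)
f = v/λ = 2356 Hz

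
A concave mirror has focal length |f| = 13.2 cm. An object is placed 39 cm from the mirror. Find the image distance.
f = +13.2 cm (concave); 1/di = 1/f − 1/do → di = 19.95 cm (real image, in front of mirror)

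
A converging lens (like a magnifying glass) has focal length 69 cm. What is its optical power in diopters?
P = 1/f = 1.449 D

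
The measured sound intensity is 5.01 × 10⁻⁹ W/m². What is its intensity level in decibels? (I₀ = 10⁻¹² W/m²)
β = 10·log₁₀(I/I₀) = 37 dB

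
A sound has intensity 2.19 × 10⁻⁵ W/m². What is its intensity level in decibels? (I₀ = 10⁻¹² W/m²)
β = 10·log₁₀(I/I₀) = 73.4 dB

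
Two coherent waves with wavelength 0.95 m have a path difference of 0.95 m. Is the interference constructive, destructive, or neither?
constructive — path difference = 1λ, a whole number of wavelengths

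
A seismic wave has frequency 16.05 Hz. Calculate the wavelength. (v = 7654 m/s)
λ = v/f = 476.9 m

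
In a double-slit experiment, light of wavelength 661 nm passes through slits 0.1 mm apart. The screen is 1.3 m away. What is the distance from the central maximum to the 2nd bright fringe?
y = mλL/d = 17.19 mm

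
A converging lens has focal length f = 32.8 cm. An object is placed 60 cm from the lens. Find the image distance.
1/di = 1/f − 1/do → di = 72.35 cm (real image)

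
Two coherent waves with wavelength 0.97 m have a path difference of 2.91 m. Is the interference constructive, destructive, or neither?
constructive — path difference = 3λ, a whole number of wavelengths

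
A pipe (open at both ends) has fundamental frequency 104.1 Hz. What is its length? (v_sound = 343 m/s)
L = v/(2f₁) = 1.647 m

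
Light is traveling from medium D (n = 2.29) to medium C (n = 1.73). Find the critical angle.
θc = arcsin(n₂/n₁) = 49.07°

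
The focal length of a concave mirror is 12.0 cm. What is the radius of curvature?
R = 2|f| = 24 cm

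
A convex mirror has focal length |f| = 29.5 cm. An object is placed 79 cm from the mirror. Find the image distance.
f = −29.5 cm (convex); 1/di = 1/f − 1/do → di = -21.48 cm (virtual image, behind mirror)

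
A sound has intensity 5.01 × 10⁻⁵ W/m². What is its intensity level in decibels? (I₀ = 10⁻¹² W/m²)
β = 10·log₁₀(I/I₀) = 77 dB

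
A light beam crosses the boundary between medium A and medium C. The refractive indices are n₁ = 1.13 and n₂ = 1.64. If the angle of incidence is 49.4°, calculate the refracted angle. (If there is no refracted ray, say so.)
sin θ₂ = (n₁/n₂)·sin θ₁ = 0.5232 → θ₂ = 31.54°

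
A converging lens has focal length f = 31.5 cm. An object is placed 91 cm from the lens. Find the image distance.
1/di = 1/f − 1/do → di = 48.18 cm (real image)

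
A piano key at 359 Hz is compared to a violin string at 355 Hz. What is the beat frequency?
4 Hz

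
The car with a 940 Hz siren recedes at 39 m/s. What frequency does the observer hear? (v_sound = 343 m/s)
f_obs = f·v/(v + v_s) = 844 Hz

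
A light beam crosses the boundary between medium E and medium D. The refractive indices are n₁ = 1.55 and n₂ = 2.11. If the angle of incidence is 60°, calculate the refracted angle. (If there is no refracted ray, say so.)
sin θ₂ = (n₁/n₂)·sin θ₁ = 0.6362 → θ₂ = 39.51°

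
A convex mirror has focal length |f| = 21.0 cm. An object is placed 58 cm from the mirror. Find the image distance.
f = −21.0 cm (convex); 1/di = 1/f − 1/do → di = -15.42 cm (virtual image, behind mirror)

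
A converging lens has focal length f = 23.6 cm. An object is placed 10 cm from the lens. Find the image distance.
1/di = 1/f − 1/do → di = -17.35 cm (virtual image)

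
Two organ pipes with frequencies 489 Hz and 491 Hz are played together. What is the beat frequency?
2 Hz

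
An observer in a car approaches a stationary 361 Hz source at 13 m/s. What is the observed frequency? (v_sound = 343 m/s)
f_obs = f·(v + v_o)/v = 374.7 Hz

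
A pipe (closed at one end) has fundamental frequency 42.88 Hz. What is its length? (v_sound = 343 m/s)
L = v/(4f₁) = 2 m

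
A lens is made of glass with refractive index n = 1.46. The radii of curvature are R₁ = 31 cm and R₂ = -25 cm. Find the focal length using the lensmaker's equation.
1/f = (n − 1)(1/R₁ − 1/R₂) → f = 30.09 cm (converging lens)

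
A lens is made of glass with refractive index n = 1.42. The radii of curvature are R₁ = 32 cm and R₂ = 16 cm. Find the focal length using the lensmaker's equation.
1/f = (n − 1)(1/R₁ − 1/R₂) → f = -76.19 cm (diverging lens)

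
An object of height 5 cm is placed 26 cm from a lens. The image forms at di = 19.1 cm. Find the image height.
hi = (-di/do) × ho = -3.673 cm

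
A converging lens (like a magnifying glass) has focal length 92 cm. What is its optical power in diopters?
P = 1/f = 1.087 D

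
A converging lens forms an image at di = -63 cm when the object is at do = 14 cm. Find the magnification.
M = −di/do = 4.5 (upright image)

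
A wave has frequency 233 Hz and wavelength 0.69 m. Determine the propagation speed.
v = fλ = 160.8 m/s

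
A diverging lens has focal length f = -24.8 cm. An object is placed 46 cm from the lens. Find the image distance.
1/di = 1/f − 1/do → di = -16.11 cm (virtual image)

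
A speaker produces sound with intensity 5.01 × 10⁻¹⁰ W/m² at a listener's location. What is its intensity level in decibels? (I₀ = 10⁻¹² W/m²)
β = 10·log₁₀(I/I₀) = 27 dB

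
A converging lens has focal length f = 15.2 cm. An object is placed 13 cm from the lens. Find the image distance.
1/di = 1/f − 1/do → di = -89.82 cm (virtual image)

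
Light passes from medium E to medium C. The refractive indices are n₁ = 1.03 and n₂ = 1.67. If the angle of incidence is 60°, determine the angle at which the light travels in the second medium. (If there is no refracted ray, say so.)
sin θ₂ = (n₁/n₂)·sin θ₁ = 0.5341 → θ₂ = 32.29°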